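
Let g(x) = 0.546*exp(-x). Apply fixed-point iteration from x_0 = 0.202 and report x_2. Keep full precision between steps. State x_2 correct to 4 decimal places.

x_1 = g(0.202000) = 0.446134
x_2 = g(0.446134) = 0.349494

0.3495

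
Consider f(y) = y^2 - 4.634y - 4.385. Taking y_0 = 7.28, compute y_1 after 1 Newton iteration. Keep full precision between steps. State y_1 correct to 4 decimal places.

5.7811

f'(y) = 2y - 4.634
y_0 = 7.280000: f = 14.877880, f' = 9.926000 → y_1 = 7.280000 - (14.877880)/(9.926000) = 5.781120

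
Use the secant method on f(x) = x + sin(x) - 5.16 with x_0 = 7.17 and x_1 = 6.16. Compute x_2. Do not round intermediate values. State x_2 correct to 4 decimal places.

5.6957

Secant update: x_(k+1) = x_k − f(x_k)·(x_k − x_(k-1))/(f(x_k) − f(x_(k-1))).
f(x_0) = 2.785063, f(x_1) = 0.877126
x_2 = 6.160000 - (0.877126)·(6.160000 - 7.170000)/(0.877126 - (2.785063)) = 5.695678; f(x_2) = -0.018610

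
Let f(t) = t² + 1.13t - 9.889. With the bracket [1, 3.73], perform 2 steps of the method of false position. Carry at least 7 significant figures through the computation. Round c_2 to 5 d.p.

2.58318

False-position update: c = (a·f(b) − b·f(a))/(f(b) − f(a)); replace the endpoint whose sign matches f(c).
f(1.000000) = -7.759000, f(3.730000) = 8.238800
step 1: c = 2.324061, f(c) = -1.861549 < 0 → new bracket [2.324061, 3.730000]
step 2: c = 2.583184, f(c) = -0.297165 < 0 → new bracket [2.583184, 3.730000]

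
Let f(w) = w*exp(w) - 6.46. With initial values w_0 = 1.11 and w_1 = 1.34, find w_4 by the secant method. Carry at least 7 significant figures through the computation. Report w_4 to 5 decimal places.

f(w_0) = -3.091862, f(w_1) = -1.342482
w_2 = 1.340000 - (-1.342482)·(1.340000 - 1.110000)/(-1.342482 - (-3.091862)) = 1.516503; f(w_2) = 0.449587
w_3 = 1.516503 - (0.449587)·(1.516503 - 1.340000)/(0.449587 - (-1.342482)) = 1.472223; f(w_3) = -0.042711
w_4 = 1.472223 - (-0.042711)·(1.472223 - 1.516503)/(-0.042711 - (0.449587)) = 1.476064; f(w_4) = -0.001200

1.47606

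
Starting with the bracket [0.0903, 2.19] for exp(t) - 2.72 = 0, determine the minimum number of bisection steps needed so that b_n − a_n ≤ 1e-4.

Initial width b − a = 2.19 − 0.0903 = 2.099700.
After n steps the width is (b−a)/2^n; need (b−a)/2^n ≤ 1e-4.
So n ≥ log₂(2.099700/1e-4) = log₂(20997.0000) ≈ 14.3579.
Hence n = 15.

15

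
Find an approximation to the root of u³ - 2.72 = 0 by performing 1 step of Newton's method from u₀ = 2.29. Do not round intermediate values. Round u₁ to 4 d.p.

Newton update: u ← u − f(u)/f'(u).
f'(u) = 3u²
u_0 = 2.290000: f = 9.288989, f' = 15.732300 → u_1 = 2.290000 - (9.288989)/(15.732300) = 1.699559

1.6996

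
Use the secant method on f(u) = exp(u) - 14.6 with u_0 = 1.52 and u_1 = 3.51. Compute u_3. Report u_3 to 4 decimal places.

2.5034

f(u_0) = -10.027775, f(u_1) = 18.848268
u_2 = 3.510000 - (18.848268)·(3.510000 - 1.520000)/(18.848268 - (-10.027775)) = 2.211067; f(u_2) = -5.474555
u_3 = 2.211067 - (-5.474555)·(2.211067 - 3.510000)/(-5.474555 - (18.848268)) = 2.503429; f(u_3) = -2.375658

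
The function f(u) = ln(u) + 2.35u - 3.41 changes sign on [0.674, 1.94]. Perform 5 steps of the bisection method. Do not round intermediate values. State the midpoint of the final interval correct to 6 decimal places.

f(0.674000) = -2.220625, f(1.940000) = 1.811688 (opposite signs)
step 1: m = 1.307000, f(m) = -0.070816 < 0 → root in [1.307000, 1.940000]
step 2: m = 1.623500, f(m) = 0.889809 > 0 → root in [1.307000, 1.623500]
step 3: m = 1.465250, f(m) = 0.415363 > 0 → root in [1.307000, 1.465250]
step 4: m = 1.386125, f(m) = 0.173906 > 0 → root in [1.307000, 1.386125]
step 5: m = 1.346562, f(m) = 0.051977 > 0 → root in [1.307000, 1.346562]
Midpoint of [1.307000, 1.346562] = 1.326781

1.326781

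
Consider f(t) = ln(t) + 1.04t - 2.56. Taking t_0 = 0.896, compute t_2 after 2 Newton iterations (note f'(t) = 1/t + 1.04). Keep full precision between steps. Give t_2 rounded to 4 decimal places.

1.8606

t_0 = 0.896000: f = -1.737975, f' = 2.156071 → t_1 = 0.896000 - (-1.737975)/(2.156071) = 1.702084
t_1 = 1.702084: f = -0.257979, f' = 1.627515 → t_2 = 1.702084 - (-0.257979)/(1.627515) = 1.860595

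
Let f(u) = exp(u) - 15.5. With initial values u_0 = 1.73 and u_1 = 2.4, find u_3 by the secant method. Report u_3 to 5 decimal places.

f(u_0) = -9.859346, f(u_1) = -4.476824
u_2 = 2.400000 - (-4.476824)·(2.400000 - 1.730000)/(-4.476824 - (-9.859346)) = 2.957261; f(u_2) = 3.745194
u_3 = 2.957261 - (3.745194)·(2.957261 - 2.400000)/(3.745194 - (-4.476824)) = 2.703424; f(u_3) = -0.569227

2.70342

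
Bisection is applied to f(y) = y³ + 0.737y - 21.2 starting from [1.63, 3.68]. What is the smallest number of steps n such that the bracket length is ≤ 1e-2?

8

Initial width b − a = 3.68 − 1.63 = 2.050000.
After n steps the width is (b−a)/2^n; need (b−a)/2^n ≤ 1e-2.
So n ≥ log₂(2.050000/1e-2) = log₂(205.0000) ≈ 7.6795.
Hence n = 8.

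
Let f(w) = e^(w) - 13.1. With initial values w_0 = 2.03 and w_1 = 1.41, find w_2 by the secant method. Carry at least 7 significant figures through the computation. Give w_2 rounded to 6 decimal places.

2.996782

f(w_0) = -5.485914, f(w_1) = -9.004045
w_2 = 1.410000 - (-9.004045)·(1.410000 - 2.030000)/(-9.004045 - (-5.485914)) = 2.996782; f(w_2) = 6.921010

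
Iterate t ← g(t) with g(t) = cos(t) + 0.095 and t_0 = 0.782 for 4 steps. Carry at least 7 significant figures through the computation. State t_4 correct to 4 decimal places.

0.7918

t_1 = g(0.782000) = 0.804506
t_2 = g(0.804506) = 0.788468
t_3 = g(0.788468) = 0.799933
t_4 = g(0.799933) = 0.791755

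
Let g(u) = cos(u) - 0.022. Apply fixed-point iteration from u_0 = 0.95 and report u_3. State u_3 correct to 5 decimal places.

u_1 = g(0.950000) = 0.559683
u_2 = g(0.559683) = 0.825423
u_3 = g(0.825423) = 0.656246

0.65625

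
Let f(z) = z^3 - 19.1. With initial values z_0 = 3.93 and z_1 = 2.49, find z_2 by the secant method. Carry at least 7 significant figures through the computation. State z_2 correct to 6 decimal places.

2.606502

Secant update: z_(k+1) = z_k − f(z_k)·(z_k − z_(k-1))/(f(z_k) − f(z_(k-1))).
f(z_0) = 41.598457, f(z_1) = -3.661751
z_2 = 2.490000 - (-3.661751)·(2.490000 - 3.930000)/(-3.661751 - (41.598457)) = 2.606502; f(z_2) = -1.391802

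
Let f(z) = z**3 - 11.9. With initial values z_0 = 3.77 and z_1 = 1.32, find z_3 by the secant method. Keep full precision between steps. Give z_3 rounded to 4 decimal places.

2.6435

f(z_0) = 41.682633, f(z_1) = -9.600032
z_2 = 1.320000 - (-9.600032)·(1.320000 - 3.770000)/(-9.600032 - (41.682633)) = 1.778636; f(z_2) = -6.273203
z_3 = 1.778636 - (-6.273203)·(1.778636 - 1.320000)/(-6.273203 - (-9.600032)) = 2.643459; f(z_3) = 6.572153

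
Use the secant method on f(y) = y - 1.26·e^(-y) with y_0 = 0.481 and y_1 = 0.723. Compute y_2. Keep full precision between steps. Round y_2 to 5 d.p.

0.65708

Secant update: y_(k+1) = y_k − f(y_k)·(y_k − y_(k-1))/(f(y_k) − f(y_(k-1))).
f(y_0) = -0.297888, f(y_1) = 0.111529
y_2 = 0.723000 - (0.111529)·(0.723000 - 0.481000)/(0.111529 - (-0.297888)) = 0.657077; f(y_2) = 0.003938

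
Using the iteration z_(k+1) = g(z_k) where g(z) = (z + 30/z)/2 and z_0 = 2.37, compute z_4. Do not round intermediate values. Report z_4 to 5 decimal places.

5.47723

z_1 = g(2.370000) = 7.514114
z_2 = g(7.514114) = 5.753300
z_3 = g(5.753300) = 5.483849
z_4 = g(5.483849) = 5.477230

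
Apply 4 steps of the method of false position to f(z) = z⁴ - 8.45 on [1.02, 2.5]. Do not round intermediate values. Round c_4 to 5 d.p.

1.64941

False-position update: c = (a·f(b) − b·f(a))/(f(b) − f(a)); replace the endpoint whose sign matches f(c).
f(1.020000) = -7.367568, f(2.500000) = 30.612500
step 1: c = 1.307098, f(c) = -5.531010 < 0 → new bracket [1.307098, 2.500000]
step 2: c = 1.489647, f(c) = -3.525829 < 0 → new bracket [1.489647, 2.500000]
step 3: c = 1.593997, f(c) = -1.994206 < 0 → new bracket [1.593997, 2.500000]
step 4: c = 1.649407, f(c) = -1.048638 < 0 → new bracket [1.649407, 2.500000]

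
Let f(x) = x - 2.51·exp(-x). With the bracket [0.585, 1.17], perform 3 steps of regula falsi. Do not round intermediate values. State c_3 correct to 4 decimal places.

f(0.585000) = -0.813336, f(1.170000) = 0.390979
step 1: c = 0.980081, f(c) = 0.038126 > 0 → new bracket [0.585000, 0.980081]
step 2: c = 0.962390, f(c) = 0.003623 > 0 → new bracket [0.585000, 0.962390]
step 3: c = 0.960716, f(c) = 0.000343 > 0 → new bracket [0.585000, 0.960716]

0.9607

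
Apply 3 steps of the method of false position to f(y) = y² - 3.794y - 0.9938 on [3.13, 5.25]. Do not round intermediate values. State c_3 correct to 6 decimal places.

f(3.130000) = -3.072120, f(5.250000) = 6.650200
step 1: c = 3.799891, f(c) = -0.971415 < 0 → new bracket [3.799891, 5.250000]
step 2: c = 3.984715, f(c) = -0.233855 < 0 → new bracket [3.984715, 5.250000]
step 3: c = 4.027697, f(c) = -0.052538 < 0 → new bracket [4.027697, 5.250000]

4.027697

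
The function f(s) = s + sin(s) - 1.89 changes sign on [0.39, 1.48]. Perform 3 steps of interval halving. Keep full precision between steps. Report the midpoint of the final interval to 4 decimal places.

1.0031

f(0.390000) = -1.119812, f(1.480000) = 0.585881 (opposite signs)
step 1: m = 0.935000, f(m) = -0.150401 < 0 → root in [0.935000, 1.480000]
step 2: m = 1.207500, f(m) = 0.252231 > 0 → root in [0.935000, 1.207500]
step 3: m = 1.071250, f(m) = 0.059050 > 0 → root in [0.935000, 1.071250]
Midpoint of [0.935000, 1.071250] = 1.003125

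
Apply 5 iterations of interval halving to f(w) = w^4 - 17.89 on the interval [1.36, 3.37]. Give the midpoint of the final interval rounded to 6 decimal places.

f(1.360000) = -14.468980, f(3.370000) = 111.089178 (opposite signs)
step 1: m = 2.365000, f(m) = 13.394166 > 0 → root in [1.360000, 2.365000]
step 2: m = 1.862500, f(m) = -5.856689 < 0 → root in [1.862500, 2.365000]
step 3: m = 2.113750, f(m) = 2.072479 > 0 → root in [1.862500, 2.113750]
step 4: m = 1.988125, f(m) = -2.266629 < 0 → root in [1.988125, 2.113750]
step 5: m = 2.050938, f(m) = -0.196665 < 0 → root in [2.050938, 2.113750]
Midpoint of [2.050938, 2.113750] = 2.082344

2.082344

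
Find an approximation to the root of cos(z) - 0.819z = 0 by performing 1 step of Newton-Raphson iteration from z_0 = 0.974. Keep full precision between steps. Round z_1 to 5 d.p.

f'(z) = -sin(z) - 0.819
z_0 = 0.974000: f = -0.235711, f' = -1.646140 → z_1 = 0.974000 - (-0.235711)/(-1.646140) = 0.830810

0.83081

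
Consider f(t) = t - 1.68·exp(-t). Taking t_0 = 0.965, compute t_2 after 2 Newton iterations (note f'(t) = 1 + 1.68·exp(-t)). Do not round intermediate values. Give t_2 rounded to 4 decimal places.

t_0 = 0.965000: f = 0.324948, f' = 1.640052 → t_1 = 0.965000 - (0.324948)/(1.640052) = 0.766867
t_1 = 0.766867: f = -0.013436, f' = 1.780303 → t_2 = 0.766867 - (-0.013436)/(1.780303) = 0.774414

0.7744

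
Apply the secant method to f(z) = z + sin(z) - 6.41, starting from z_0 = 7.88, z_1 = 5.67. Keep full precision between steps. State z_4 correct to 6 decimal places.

Secant update: z_(k+1) = z_k − f(z_k)·(z_k − z_(k-1))/(f(z_k) − f(z_(k-1))).
f(z_0) = 2.469662, f(z_1) = -1.315475
z_2 = 5.670000 - (-1.315475)·(5.670000 - 7.880000)/(-1.315475 - (2.469662)) = 6.438057; f(z_2) = 0.182310
z_3 = 6.438057 - (0.182310)·(6.438057 - 5.670000)/(0.182310 - (-1.315475)) = 6.344569; f(z_3) = -0.004085
z_4 = 6.344569 - (-0.004085)·(6.344569 - 6.438057)/(-0.004085 - (0.182310)) = 6.346618; f(z_4) = 0.000009

6.346618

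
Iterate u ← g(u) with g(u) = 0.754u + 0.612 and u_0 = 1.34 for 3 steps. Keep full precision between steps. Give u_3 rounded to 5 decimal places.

1.99579

u_1 = g(1.340000) = 1.622360
u_2 = g(1.622360) = 1.835259
u_3 = g(1.835259) = 1.995786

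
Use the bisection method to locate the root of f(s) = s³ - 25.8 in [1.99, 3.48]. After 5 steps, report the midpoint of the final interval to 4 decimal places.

f(1.990000) = -17.919401, f(3.480000) = 16.344192 (opposite signs)
step 1: m = 2.735000, f(m) = -5.341585 < 0 → root in [2.735000, 3.480000]
step 2: m = 3.107500, f(m) = 4.207749 > 0 → root in [2.735000, 3.107500]
step 3: m = 2.921250, f(m) = -0.870924 < 0 → root in [2.921250, 3.107500]
step 4: m = 3.014375, f(m) = 1.589988 > 0 → root in [2.921250, 3.014375]
step 5: m = 2.967812, f(m) = 0.340228 > 0 → root in [2.921250, 2.967812]
Midpoint of [2.921250, 2.967812] = 2.944531

2.9445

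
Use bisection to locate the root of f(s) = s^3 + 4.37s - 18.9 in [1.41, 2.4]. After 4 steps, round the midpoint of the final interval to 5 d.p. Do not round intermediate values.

2.12156

f(1.410000) = -9.935079, f(2.400000) = 5.412000 (opposite signs)
step 1: m = 1.905000, f(m) = -3.661857 < 0 → root in [1.905000, 2.400000]
step 2: m = 2.152500, f(m) = 0.479509 > 0 → root in [1.905000, 2.152500]
step 3: m = 2.028750, f(m) = -1.684379 < 0 → root in [2.028750, 2.152500]
step 4: m = 2.090625, f(m) = -0.626447 < 0 → root in [2.090625, 2.152500]
Midpoint of [2.090625, 2.152500] = 2.121562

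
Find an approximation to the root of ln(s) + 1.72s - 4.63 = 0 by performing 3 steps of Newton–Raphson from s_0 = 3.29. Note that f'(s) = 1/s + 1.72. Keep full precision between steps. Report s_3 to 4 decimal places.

2.2265

s_0 = 3.290000: f = 2.219688, f' = 2.023951 → s_1 = 3.290000 - (2.219688)/(2.023951) = 2.193290
s_1 = 2.193290: f = -0.072138, f' = 2.175936 → s_2 = 2.193290 - (-0.072138)/(2.175936) = 2.226443
s_2 = 2.226443: f = -0.000113, f' = 2.169147 → s_3 = 2.226443 - (-0.000113)/(2.169147) = 2.226495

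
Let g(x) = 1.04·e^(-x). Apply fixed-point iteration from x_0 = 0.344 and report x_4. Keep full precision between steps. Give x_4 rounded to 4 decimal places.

0.5526

x_1 = g(0.344000) = 0.737286
x_2 = g(0.737286) = 0.497547
x_3 = g(0.497547) = 0.632341
x_4 = g(0.632341) = 0.552600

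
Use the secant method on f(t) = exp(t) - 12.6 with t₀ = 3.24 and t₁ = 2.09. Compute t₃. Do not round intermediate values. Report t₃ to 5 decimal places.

2.56948

f(t_0) = 12.933722, f(t_1) = -4.515085
t_2 = 2.090000 - (-4.515085)·(2.090000 - 3.240000)/(-4.515085 - (12.933722)) = 2.387576; f(t_2) = -1.712927
t_3 = 2.387576 - (-1.712927)·(2.387576 - 2.090000)/(-1.712927 - (-4.515085)) = 2.569481; f(t_3) = 0.459045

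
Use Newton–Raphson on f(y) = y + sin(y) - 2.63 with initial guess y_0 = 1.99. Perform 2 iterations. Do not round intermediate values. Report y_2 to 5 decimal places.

f'(y) = 1 + cos(y)
y_0 = 1.990000: f = 0.273413, f' = 0.592967 → y_1 = 1.990000 - (0.273413)/(0.592967) = 1.528906
y_1 = 1.528906: f = -0.101971, f' = 1.041878 → y_2 = 1.528906 - (-0.101971)/(1.041878) = 1.626779

1.62678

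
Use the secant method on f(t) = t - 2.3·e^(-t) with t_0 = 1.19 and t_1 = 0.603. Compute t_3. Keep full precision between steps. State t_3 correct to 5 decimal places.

f(t_0) = 0.490291, f(t_1) = -0.655486
t_2 = 0.603000 - (-0.655486)·(0.603000 - 1.190000)/(-0.655486 - (0.490291)) = 0.938816; f(t_2) = 0.039307
t_3 = 0.938816 - (0.039307)·(0.938816 - 0.603000)/(0.039307 - (-0.655486)) = 0.919817; f(t_3) = 0.003056

0.91982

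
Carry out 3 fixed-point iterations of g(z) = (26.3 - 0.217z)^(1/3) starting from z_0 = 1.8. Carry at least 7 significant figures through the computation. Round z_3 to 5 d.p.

z_1 = g(1.800000) = 2.959051
z_2 = g(2.959051) = 2.949445
z_3 = g(2.949445) = 2.949525

2.94952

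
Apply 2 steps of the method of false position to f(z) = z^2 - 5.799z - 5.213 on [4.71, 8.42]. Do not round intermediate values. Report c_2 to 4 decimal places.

6.4918

f(4.710000) = -10.342190, f(8.420000) = 16.855820
step 1: c = 6.120748, f(c) = -3.243665 < 0 → new bracket [6.120748, 8.420000]
step 2: c = 6.491802, f(c) = -0.715467 < 0 → new bracket [6.491802, 8.420000]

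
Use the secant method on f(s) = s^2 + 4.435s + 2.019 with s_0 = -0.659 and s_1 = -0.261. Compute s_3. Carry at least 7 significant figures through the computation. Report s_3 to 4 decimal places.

-0.5158

f(s_0) = -0.469384, f(s_1) = 0.929586
s_2 = -0.261000 - (0.929586)·(-0.261000 - -0.659000)/(0.929586 - (-0.469384)) = -0.525463; f(s_2) = -0.035316
s_3 = -0.525463 - (-0.035316)·(-0.525463 - -0.261000)/(-0.035316 - (0.929586)) = -0.515783; f(s_3) = -0.002466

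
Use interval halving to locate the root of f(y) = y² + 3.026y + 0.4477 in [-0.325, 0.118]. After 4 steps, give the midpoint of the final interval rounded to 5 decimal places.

f(-0.325000) = -0.430125, f(0.118000) = 0.818692 (opposite signs)
step 1: m = -0.103500, f(m) = 0.145221 > 0 → root in [-0.325000, -0.103500]
step 2: m = -0.214250, f(m) = -0.154717 < 0 → root in [-0.214250, -0.103500]
step 3: m = -0.158875, f(m) = -0.007814 < 0 → root in [-0.158875, -0.103500]
step 4: m = -0.131188, f(m) = 0.067937 > 0 → root in [-0.158875, -0.131188]
Midpoint of [-0.158875, -0.131188] = -0.145031

-0.14503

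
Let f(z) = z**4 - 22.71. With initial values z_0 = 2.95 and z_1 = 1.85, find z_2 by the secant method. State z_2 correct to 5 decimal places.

f(z_0) = 53.023506, f(z_1) = -10.996494
z_2 = 1.850000 - (-10.996494)·(1.850000 - 2.950000)/(-10.996494 - (53.023506)) = 2.038943; f(z_2) = -5.426945

2.03894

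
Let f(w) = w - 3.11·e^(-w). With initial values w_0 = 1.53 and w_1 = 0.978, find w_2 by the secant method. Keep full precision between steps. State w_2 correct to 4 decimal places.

Secant update: w_(k+1) = w_k − f(w_k)·(w_k − w_(k-1))/(f(w_k) − f(w_(k-1))).
f(w_0) = 0.856574, f(w_1) = -0.191554
w_2 = 0.978000 - (-0.191554)·(0.978000 - 1.530000)/(-0.191554 - (0.856574)) = 1.078883; f(w_2) = 0.021560

1.0789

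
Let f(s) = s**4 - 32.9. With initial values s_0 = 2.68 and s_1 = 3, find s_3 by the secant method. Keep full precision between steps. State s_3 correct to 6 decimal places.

2.419674

f(s_0) = 18.686870, f(s_1) = 48.100000
s_2 = 3.000000 - (48.100000)·(3.000000 - 2.680000)/(48.100000 - (18.686870)) = 2.476696; f(s_2) = 4.726257
s_3 = 2.476696 - (4.726257)·(2.476696 - 3.000000)/(4.726257 - (48.100000)) = 2.419674; f(s_3) = 1.378947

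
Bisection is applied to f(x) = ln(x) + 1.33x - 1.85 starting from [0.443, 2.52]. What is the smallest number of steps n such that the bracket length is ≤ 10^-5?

Initial width b − a = 2.52 − 0.443 = 2.077000.
After n steps the width is (b−a)/2^n; need (b−a)/2^n ≤ 10^-5.
So n ≥ log₂(2.077000/10^-5) = log₂(207700.0000) ≈ 17.6641.
Hence n = 18.

18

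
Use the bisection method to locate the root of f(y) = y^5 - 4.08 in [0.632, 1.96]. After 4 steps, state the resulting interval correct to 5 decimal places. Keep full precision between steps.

f(0.632000) = -3.979171, f(1.960000) = 24.845465 (opposite signs)
step 1: m = 1.296000, f(m) = -0.423842 < 0 → root in [1.296000, 1.960000]
step 2: m = 1.628000, f(m) = 7.355944 > 0 → root in [1.296000, 1.628000]
step 3: m = 1.462000, f(m) = 2.599391 > 0 → root in [1.296000, 1.462000]
step 4: m = 1.379000, f(m) = 0.906793 > 0 → root in [1.296000, 1.379000]

[1.29600, 1.37900]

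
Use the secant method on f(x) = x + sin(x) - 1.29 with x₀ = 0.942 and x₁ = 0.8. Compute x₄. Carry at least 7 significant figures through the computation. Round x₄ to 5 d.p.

0.66945

f(x_0) = 0.460736, f(x_1) = 0.227356
x_2 = 0.800000 - (0.227356)·(0.800000 - 0.942000)/(0.227356 - (0.460736)) = 0.661665; f(x_2) = -0.013903
x_3 = 0.661665 - (-0.013903)·(0.661665 - 0.800000)/(-0.013903 - (0.227356)) = 0.669637; f(x_3) = 0.000339
x_4 = 0.669637 - (0.000339)·(0.669637 - 0.661665)/(0.000339 - (-0.013903)) = 0.669448; f(x_4) = 0.000000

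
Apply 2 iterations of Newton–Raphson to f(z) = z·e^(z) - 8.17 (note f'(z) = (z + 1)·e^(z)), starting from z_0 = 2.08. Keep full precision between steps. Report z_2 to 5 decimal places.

z_0 = 2.080000: f = 8.479295, f' = 24.653764 → z_1 = 2.080000 - (8.479295)/(24.653764) = 1.736065
z_1 = 1.736065: f = 1.682112, f' = 15.527080 → z_2 = 1.736065 - (1.682112)/(15.527080) = 1.627731

1.62773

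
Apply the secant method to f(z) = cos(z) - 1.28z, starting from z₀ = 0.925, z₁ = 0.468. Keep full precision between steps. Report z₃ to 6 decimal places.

0.631240

Secant update: z_(k+1) = z_k − f(z_k)·(z_k − z_(k-1))/(f(z_k) − f(z_(k-1))).
f(z_0) = -0.582165, f(z_1) = 0.293432
z_2 = 0.468000 - (0.293432)·(0.468000 - 0.925000)/(0.293432 - (-0.582165)) = 0.621151; f(z_2) = 0.018136
z_3 = 0.621151 - (0.018136)·(0.621151 - 0.468000)/(0.018136 - (0.293432)) = 0.631240; f(z_3) = -0.000691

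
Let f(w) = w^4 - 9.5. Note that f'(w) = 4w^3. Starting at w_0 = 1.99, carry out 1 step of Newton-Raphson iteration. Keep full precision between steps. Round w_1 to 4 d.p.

1.7939

Newton update: w ← w − f(w)/f'(w).
w_0 = 1.990000: f = 6.182392, f' = 31.522396 → w_1 = 1.990000 - (6.182392)/(31.522396) = 1.793873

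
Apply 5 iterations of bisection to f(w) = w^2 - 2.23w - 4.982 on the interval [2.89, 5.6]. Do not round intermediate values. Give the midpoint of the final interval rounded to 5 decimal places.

f(2.890000) = -3.074600, f(5.600000) = 13.890000 (opposite signs)
step 1: m = 4.245000, f(m) = 3.571675 > 0 → root in [2.890000, 4.245000]
step 2: m = 3.567500, f(m) = -0.210469 < 0 → root in [3.567500, 4.245000]
step 3: m = 3.906250, f(m) = 1.565852 > 0 → root in [3.567500, 3.906250]
step 4: m = 3.736875, f(m) = 0.649004 > 0 → root in [3.567500, 3.736875]
step 5: m = 3.652188, f(m) = 0.212095 > 0 → root in [3.567500, 3.652188]
Midpoint of [3.567500, 3.652188] = 3.609844

3.60984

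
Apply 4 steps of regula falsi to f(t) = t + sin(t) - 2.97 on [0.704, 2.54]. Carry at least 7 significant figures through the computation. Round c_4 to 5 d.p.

2.18086

f(0.704000) = -1.618728, f(2.540000) = 0.135956
step 1: c = 2.397743, f(c) = 0.104869 > 0 → new bracket [0.704000, 2.397743]
step 2: c = 2.294691, f(c) = 0.073923 > 0 → new bracket [0.704000, 2.294691]
step 3: c = 2.225221, f(c) = 0.048619 > 0 → new bracket [0.704000, 2.225221]
step 4: c = 2.180863, f(c) = 0.030473 > 0 → new bracket [0.704000, 2.180863]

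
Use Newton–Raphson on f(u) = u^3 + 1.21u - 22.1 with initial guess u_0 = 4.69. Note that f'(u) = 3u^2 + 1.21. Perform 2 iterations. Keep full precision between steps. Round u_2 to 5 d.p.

u_0 = 4.690000: f = 86.736609, f' = 67.198300 → u_1 = 4.690000 - (86.736609)/(67.198300) = 3.399244
u_1 = 3.399244: f = 21.290873, f' = 35.874579 → u_2 = 3.399244 - (21.290873)/(35.874579) = 2.805763

2.80576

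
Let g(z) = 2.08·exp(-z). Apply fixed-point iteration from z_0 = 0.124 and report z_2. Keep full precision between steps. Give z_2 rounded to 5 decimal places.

0.33119

z_1 = g(0.124000) = 1.837430
z_2 = g(1.837430) = 0.331190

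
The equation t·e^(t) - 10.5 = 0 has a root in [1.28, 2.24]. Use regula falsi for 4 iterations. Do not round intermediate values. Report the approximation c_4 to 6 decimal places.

False-position update: c = (a·f(b) − b·f(a))/(f(b) − f(a)); replace the endpoint whose sign matches f(c).
f(1.280000) = -5.896301, f(2.240000) = 10.541062
step 1: c = 1.624365, f(c) = -2.256033 < 0 → new bracket [1.624365, 2.240000]
step 2: c = 1.732897, f(c) = -0.696974 < 0 → new bracket [1.732897, 2.240000]
step 3: c = 1.764347, f(c) = -0.200170 < 0 → new bracket [1.764347, 2.240000]
step 4: c = 1.773211, f(c) = -0.056258 < 0 → new bracket [1.773211, 2.240000]

1.773211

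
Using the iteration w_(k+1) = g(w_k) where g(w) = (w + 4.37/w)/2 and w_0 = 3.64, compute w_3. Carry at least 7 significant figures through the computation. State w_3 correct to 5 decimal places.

2.09057

w_1 = g(3.640000) = 2.420275
w_2 = g(2.420275) = 2.112927
w_3 = g(2.112927) = 2.090574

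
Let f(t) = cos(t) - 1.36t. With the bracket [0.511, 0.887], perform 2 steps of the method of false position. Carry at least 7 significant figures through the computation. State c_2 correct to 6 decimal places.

False-position update: c = (a·f(b) − b·f(a))/(f(b) − f(a)); replace the endpoint whose sign matches f(c).
f(0.511000) = 0.177296, f(0.887000) = -0.574580
step 1: c = 0.599663, f(c) = 0.009985 > 0 → new bracket [0.599663, 0.887000]
step 2: c = 0.604571, f(c) = 0.000530 > 0 → new bracket [0.604571, 0.887000]

0.604571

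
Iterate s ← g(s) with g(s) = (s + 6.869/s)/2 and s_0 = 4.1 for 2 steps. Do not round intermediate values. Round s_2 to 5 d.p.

2.63320

s_1 = g(4.100000) = 2.887683
s_2 = g(2.887683) = 2.633203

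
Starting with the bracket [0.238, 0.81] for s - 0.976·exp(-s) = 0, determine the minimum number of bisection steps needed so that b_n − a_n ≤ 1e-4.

Initial width b − a = 0.81 − 0.238 = 0.572000.
After n steps the width is (b−a)/2^n; need (b−a)/2^n ≤ 1e-4.
So n ≥ log₂(0.572000/1e-4) = log₂(5720.0000) ≈ 12.4818.
Hence n = 13.

13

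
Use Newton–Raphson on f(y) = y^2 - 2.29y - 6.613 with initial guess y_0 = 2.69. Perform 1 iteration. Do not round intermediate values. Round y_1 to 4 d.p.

4.4819

f'(y) = 2y - 2.29
y_0 = 2.690000: f = -5.537000, f' = 3.090000 → y_1 = 2.690000 - (-5.537000)/(3.090000) = 4.481909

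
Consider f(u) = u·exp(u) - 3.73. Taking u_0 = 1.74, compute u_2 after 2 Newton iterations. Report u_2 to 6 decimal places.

1.185610

f'(u) = (u + 1)·exp(u)
u_0 = 1.740000: f = 6.183378, f' = 15.610721 → u_1 = 1.740000 - (6.183378)/(15.610721) = 1.343902
u_1 = 1.343902: f = 1.422485, f' = 8.986459 → u_2 = 1.343902 - (1.422485)/(8.986459) = 1.185610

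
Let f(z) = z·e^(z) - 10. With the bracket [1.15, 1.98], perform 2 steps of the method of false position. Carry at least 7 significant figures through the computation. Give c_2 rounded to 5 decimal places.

1.72984

False-position update: c = (a·f(b) − b·f(a))/(f(b) − f(a)); replace the endpoint whose sign matches f(c).
f(1.150000) = -6.368078, f(1.980000) = 4.340631
step 1: c = 1.643571, f(c) = -1.496807 < 0 → new bracket [1.643571, 1.980000]
step 2: c = 1.729836, f(c) = -0.244191 < 0 → new bracket [1.729836, 1.980000]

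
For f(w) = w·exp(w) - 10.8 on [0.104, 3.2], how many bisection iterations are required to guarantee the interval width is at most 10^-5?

Initial width b − a = 3.2 − 0.104 = 3.096000.
After n steps the width is (b−a)/2^n; need (b−a)/2^n ≤ 10^-5.
So n ≥ log₂(3.096000/10^-5) = log₂(309600.0000) ≈ 18.2400.
Hence n = 19.

19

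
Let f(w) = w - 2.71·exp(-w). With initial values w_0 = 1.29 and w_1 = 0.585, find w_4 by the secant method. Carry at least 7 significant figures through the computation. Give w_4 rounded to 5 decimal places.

f(w_0) = 0.544016, f(w_1) = -0.924757
w_2 = 0.585000 - (-0.924757)·(0.585000 - 1.290000)/(-0.924757 - (0.544016)) = 1.028876; f(w_2) = 0.060300
w_3 = 1.028876 - (0.060300)·(1.028876 - 0.585000)/(0.060300 - (-0.924757)) = 1.001705; f(w_3) = 0.006449
w_4 = 1.001705 - (0.006449)·(1.001705 - 1.028876)/(0.006449 - (0.060300)) = 0.998450; f(w_4) = -0.000049

0.99845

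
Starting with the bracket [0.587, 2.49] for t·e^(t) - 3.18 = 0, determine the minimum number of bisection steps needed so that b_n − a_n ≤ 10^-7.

25

Initial width b − a = 2.49 − 0.587 = 1.903000.
After n steps the width is (b−a)/2^n; need (b−a)/2^n ≤ 10^-7.
So n ≥ log₂(1.903000/10^-7) = log₂(19030000.0000) ≈ 24.1818.
Hence n = 25.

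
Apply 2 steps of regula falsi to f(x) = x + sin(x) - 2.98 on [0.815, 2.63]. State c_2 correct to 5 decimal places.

f(0.815000) = -1.437274, f(2.630000) = 0.139567
step 1: c = 2.469354, f(c) = 0.112093 > 0 → new bracket [0.815000, 2.469354]
step 2: c = 2.349665, f(c) = 0.081374 > 0 → new bracket [0.815000, 2.349665]

2.34967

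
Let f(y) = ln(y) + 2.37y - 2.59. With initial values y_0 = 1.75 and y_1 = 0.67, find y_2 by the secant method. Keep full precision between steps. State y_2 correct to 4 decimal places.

Secant update: y_(k+1) = y_k − f(y_k)·(y_k − y_(k-1))/(f(y_k) − f(y_(k-1))).
f(y_0) = 2.117116, f(y_1) = -1.402578
y_2 = 0.670000 - (-1.402578)·(0.670000 - 1.750000)/(-1.402578 - (2.117116)) = 1.100374; f(y_2) = 0.113536

1.1004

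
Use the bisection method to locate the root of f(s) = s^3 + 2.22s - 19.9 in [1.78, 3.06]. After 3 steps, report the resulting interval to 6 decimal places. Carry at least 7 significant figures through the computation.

f(1.780000) = -10.308648, f(3.060000) = 15.545816 (opposite signs)
step 1: m = 2.420000, f(m) = -0.355112 < 0 → root in [2.420000, 3.060000]
step 2: m = 2.740000, f(m) = 6.753624 > 0 → root in [2.420000, 2.740000]
step 3: m = 2.580000, f(m) = 3.001112 > 0 → root in [2.420000, 2.580000]

[2.420000, 2.580000]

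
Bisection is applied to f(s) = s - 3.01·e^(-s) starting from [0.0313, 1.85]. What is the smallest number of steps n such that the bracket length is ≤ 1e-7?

25

Initial width b − a = 1.85 − 0.0313 = 1.818700.
After n steps the width is (b−a)/2^n; need (b−a)/2^n ≤ 1e-7.
So n ≥ log₂(1.818700/1e-7) = log₂(18187000.0000) ≈ 24.1164.
Hence n = 25.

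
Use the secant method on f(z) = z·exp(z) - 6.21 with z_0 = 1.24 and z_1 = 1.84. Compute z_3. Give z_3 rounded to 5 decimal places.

1.43922

f(z_0) = -1.925039, f(z_1) = 5.375630
z_2 = 1.840000 - (5.375630)·(1.840000 - 1.240000)/(5.375630 - (-1.925039)) = 1.398208; f(z_2) = -0.550140
z_3 = 1.398208 - (-0.550140)·(1.398208 - 1.840000)/(-0.550140 - (5.375630)) = 1.439223; f(z_3) = -0.140193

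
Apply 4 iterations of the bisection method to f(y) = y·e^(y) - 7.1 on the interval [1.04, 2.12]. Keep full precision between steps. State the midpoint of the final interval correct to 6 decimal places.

f(1.040000) = -4.157614, f(2.120000) = 10.562011 (opposite signs)
step 1: m = 1.580000, f(m) = 0.570830 > 0 → root in [1.040000, 1.580000]
step 2: m = 1.310000, f(m) = -2.244912 < 0 → root in [1.310000, 1.580000]
step 3: m = 1.445000, f(m) = -0.970524 < 0 → root in [1.445000, 1.580000]
step 4: m = 1.512500, f(m) = -0.236182 < 0 → root in [1.512500, 1.580000]
Midpoint of [1.512500, 1.580000] = 1.546250

1.546250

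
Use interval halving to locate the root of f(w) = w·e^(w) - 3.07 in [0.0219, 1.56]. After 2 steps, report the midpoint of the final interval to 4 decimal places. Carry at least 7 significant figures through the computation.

f(0.021900) = -3.047615, f(1.560000) = 4.353761 (opposite signs)
step 1: m = 0.790950, f(m) = -1.325567 < 0 → root in [0.790950, 1.560000]
step 2: m = 1.175475, f(m) = 0.738165 > 0 → root in [0.790950, 1.175475]
Midpoint of [0.790950, 1.175475] = 0.983213

0.9832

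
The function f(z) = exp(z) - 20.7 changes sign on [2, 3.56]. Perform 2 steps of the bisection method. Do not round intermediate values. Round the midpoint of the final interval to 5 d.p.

f(2.000000) = -13.310944, f(3.560000) = 14.463197 (opposite signs)
step 1: m = 2.780000, f(m) = -4.580979 < 0 → root in [2.780000, 3.560000]
step 2: m = 3.170000, f(m) = 3.107484 > 0 → root in [2.780000, 3.170000]
Midpoint of [2.780000, 3.170000] = 2.975000

2.97500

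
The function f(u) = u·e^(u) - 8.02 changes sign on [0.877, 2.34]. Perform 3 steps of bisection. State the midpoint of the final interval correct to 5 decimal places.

f(0.877000) = -5.911975, f(2.340000) = 16.272094 (opposite signs)
step 1: m = 1.608500, f(m) = 0.014960 > 0 → root in [0.877000, 1.608500]
step 2: m = 1.242750, f(m) = -3.713710 < 0 → root in [1.242750, 1.608500]
step 3: m = 1.425625, f(m) = -2.088748 < 0 → root in [1.425625, 1.608500]
Midpoint of [1.425625, 1.608500] = 1.517062

1.51706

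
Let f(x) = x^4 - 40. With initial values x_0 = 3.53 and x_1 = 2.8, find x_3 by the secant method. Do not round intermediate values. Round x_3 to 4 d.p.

f(x_0) = 115.274029, f(x_1) = 21.465600
x_2 = 2.800000 - (21.465600)·(2.800000 - 3.530000)/(21.465600 - (115.274029)) = 2.632959; f(x_2) = 8.059157
x_3 = 2.632959 - (8.059157)·(2.632959 - 2.800000)/(8.059157 - (21.465600)) = 2.532543; f(x_3) = 1.136517

2.5325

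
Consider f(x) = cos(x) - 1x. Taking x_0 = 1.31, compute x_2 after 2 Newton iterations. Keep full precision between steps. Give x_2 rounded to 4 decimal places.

Newton update: x ← x − f(x)/f'(x).
f'(x) = -sin(x) - 1
x_0 = 1.310000: f = -1.052150, f' = -1.966185 → x_1 = 1.310000 - (-1.052150)/(-1.966185) = 0.774877
x_1 = 0.774877: f = -0.060371, f' = -1.699628 → x_2 = 0.774877 - (-0.060371)/(-1.699628) = 0.739358

0.7394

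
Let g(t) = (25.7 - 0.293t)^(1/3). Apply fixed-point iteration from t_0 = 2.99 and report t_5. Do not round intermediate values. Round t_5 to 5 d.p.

2.91796

t_1 = g(2.990000) = 2.917137
t_2 = g(2.917137) = 2.917973
t_3 = g(2.917973) = 2.917964
t_4 = g(2.917964) = 2.917964
t_5 = g(2.917964) = 2.917964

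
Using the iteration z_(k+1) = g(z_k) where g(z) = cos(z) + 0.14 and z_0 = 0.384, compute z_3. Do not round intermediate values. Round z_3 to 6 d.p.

z_1 = g(0.384000) = 1.067174
z_2 = g(1.067174) = 0.622602
z_3 = g(0.622602) = 0.952364

0.952364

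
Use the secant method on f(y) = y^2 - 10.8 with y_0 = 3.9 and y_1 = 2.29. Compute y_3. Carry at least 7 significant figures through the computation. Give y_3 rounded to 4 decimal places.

f(y_0) = 4.410000, f(y_1) = -5.555900
y_2 = 2.290000 - (-5.555900)·(2.290000 - 3.900000)/(-5.555900 - (4.410000)) = 3.187561; f(y_2) = -0.639458
y_3 = 3.187561 - (-0.639458)·(3.187561 - 2.290000)/(-0.639458 - (-5.555900)) = 3.304302; f(y_3) = 0.118411

3.3043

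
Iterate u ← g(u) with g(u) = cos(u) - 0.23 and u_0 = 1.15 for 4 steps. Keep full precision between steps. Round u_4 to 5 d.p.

u_1 = g(1.150000) = 0.178487
u_2 = g(0.178487) = 0.754113
u_3 = g(0.754113) = 0.498879
u_4 = g(0.498879) = 0.648120

0.64812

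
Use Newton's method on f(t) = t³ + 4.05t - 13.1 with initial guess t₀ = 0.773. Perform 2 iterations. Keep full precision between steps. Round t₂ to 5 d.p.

f'(t) = 3t² + 4.05
t_0 = 0.773000: f = -9.507460, f' = 5.842587 → t_1 = 0.773000 - (-9.507460)/(5.842587) = 2.400269
t_1 = 2.400269: f = 10.449736, f' = 21.333872 → t_2 = 2.400269 - (10.449736)/(21.333872) = 1.910450

1.91045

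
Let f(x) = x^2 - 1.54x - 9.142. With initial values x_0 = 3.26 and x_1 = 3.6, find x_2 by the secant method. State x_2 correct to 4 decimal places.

3.9244

f(x_0) = -3.534800, f(x_1) = -1.726000
x_2 = 3.600000 - (-1.726000)·(3.600000 - 3.260000)/(-1.726000 - (-3.534800)) = 3.924436; f(x_2) = 0.215567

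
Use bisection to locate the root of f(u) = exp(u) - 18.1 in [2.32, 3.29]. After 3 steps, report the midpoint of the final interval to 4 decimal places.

2.8656

f(2.320000) = -7.924326, f(3.290000) = 8.742864 (opposite signs)
step 1: m = 2.805000, f(m) = -1.572924 < 0 → root in [2.805000, 3.290000]
step 2: m = 3.047500, f(m) = 2.962622 > 0 → root in [2.805000, 3.047500]
step 3: m = 2.926250, f(m) = 0.557533 > 0 → root in [2.805000, 2.926250]
Midpoint of [2.805000, 2.926250] = 2.865625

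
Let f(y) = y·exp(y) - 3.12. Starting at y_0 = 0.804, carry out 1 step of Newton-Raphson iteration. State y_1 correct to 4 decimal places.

1.1323

f'(y) = (y + 1)·exp(y)
y_0 = 0.804000: f = -1.323493, f' = 4.030968 → y_1 = 0.804000 - (-1.323493)/(4.030968) = 1.132331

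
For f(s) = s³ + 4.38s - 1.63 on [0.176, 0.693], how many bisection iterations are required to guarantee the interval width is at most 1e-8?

Initial width b − a = 0.693 − 0.176 = 0.517000.
After n steps the width is (b−a)/2^n; need (b−a)/2^n ≤ 1e-8.
So n ≥ log₂(0.517000/1e-8) = log₂(51700000.0000) ≈ 25.6237.
Hence n = 26.

26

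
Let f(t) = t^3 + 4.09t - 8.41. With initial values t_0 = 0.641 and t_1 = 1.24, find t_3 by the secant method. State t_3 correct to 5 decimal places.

f(t_0) = -5.524935, f(t_1) = -1.431776
t_2 = 1.240000 - (-1.431776)·(1.240000 - 0.641000)/(-1.431776 - (-5.524935)) = 1.449529; f(t_2) = 0.564224
t_3 = 1.449529 - (0.564224)·(1.449529 - 1.240000)/(0.564224 - (-1.431776)) = 1.390300; f(t_3) = -0.036319

1.39030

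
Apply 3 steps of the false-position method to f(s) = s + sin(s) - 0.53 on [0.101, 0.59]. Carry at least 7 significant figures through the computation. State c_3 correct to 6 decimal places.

f(0.101000) = -0.328172, f(0.590000) = 0.616361
step 1: c = 0.270900, f(c) = 0.008498 > 0 → new bracket [0.101000, 0.270900]
step 2: c = 0.266611, f(c) = 0.000075 > 0 → new bracket [0.101000, 0.266611]
step 3: c = 0.266573, f(c) = 0.000001 > 0 → new bracket [0.101000, 0.266573]

0.266573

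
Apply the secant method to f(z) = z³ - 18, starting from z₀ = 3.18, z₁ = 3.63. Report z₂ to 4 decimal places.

f(z_0) = 14.157432, f(z_1) = 29.832147
z_2 = 3.630000 - (29.832147)·(3.630000 - 3.180000)/(29.832147 - (14.157432)) = 2.773559; f(z_2) = 3.335965

2.7736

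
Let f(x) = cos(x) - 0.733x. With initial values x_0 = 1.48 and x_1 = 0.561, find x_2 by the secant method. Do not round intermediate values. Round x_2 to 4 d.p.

f(x_0) = -0.994168, f(x_1) = 0.435511
x_2 = 0.561000 - (0.435511)·(0.561000 - 1.480000)/(0.435511 - (-0.994168)) = 0.840947; f(x_2) = 0.050343

0.8409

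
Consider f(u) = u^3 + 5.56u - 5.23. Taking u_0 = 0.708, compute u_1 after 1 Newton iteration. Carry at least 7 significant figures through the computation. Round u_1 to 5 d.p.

f'(u) = 3u^2 + 5.56
u_0 = 0.708000: f = -0.938625, f' = 7.063792 → u_1 = 0.708000 - (-0.938625)/(7.063792) = 0.840878

0.84088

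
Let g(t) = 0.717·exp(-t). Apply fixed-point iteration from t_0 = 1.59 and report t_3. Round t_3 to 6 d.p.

0.385911

t_1 = g(1.590000) = 0.146215
t_2 = g(0.146215) = 0.619468
t_3 = g(0.619468) = 0.385911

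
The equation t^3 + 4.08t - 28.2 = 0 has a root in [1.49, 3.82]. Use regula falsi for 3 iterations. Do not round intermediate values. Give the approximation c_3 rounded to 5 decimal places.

False-position update: c = (a·f(b) − b·f(a))/(f(b) − f(a)); replace the endpoint whose sign matches f(c).
f(1.490000) = -18.812851, f(3.820000) = 43.128568
step 1: c = 2.197668, f(c) = -8.619344 < 0 → new bracket [2.197668, 3.820000]
step 2: c = 2.467890, f(c) = -3.100371 < 0 → new bracket [2.467890, 3.820000]
step 3: c = 2.558570, f(c) = -1.011916 < 0 → new bracket [2.558570, 3.820000]

2.55857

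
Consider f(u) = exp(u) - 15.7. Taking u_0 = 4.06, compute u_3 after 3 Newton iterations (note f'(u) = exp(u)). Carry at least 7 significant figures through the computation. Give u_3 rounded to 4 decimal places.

2.7628

u_0 = 4.060000: f = 42.274311, f' = 57.974311 → u_1 = 4.060000 - (42.274311)/(57.974311) = 3.330810
u_1 = 3.330810: f = 12.260970, f' = 27.960970 → u_2 = 3.330810 - (12.260970)/(27.960970) = 2.892307
u_2 = 2.892307: f = 2.334860, f' = 18.034860 → u_3 = 2.892307 - (2.334860)/(18.034860) = 2.762843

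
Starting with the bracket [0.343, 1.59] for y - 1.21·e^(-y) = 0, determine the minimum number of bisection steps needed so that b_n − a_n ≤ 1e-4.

14

Initial width b − a = 1.59 − 0.343 = 1.247000.
After n steps the width is (b−a)/2^n; need (b−a)/2^n ≤ 1e-4.
So n ≥ log₂(1.247000/1e-4) = log₂(12470.0000) ≈ 13.6062.
Hence n = 14.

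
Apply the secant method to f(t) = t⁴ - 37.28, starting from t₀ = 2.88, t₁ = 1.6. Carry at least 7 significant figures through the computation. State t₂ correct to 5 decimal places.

f(t_0) = 31.517071, f(t_1) = -30.726400
t_2 = 1.600000 - (-30.726400)·(1.600000 - 2.880000)/(-30.726400 - (31.517071)) = 2.231870; f(t_2) = -12.467204

2.23187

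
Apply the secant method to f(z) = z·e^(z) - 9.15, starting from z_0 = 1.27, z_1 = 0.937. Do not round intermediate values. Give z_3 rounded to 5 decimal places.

Secant update: z_(k+1) = z_k − f(z_k)·(z_k − z_(k-1))/(f(z_k) − f(z_(k-1))).
f(z_0) = -4.627717, f(z_1) = -6.758483
z_2 = 0.937000 - (-6.758483)·(0.937000 - 1.270000)/(-6.758483 - (-4.627717)) = 1.993228; f(z_2) = 5.478678
z_3 = 1.993228 - (5.478678)·(1.993228 - 0.937000)/(5.478678 - (-6.758483)) = 1.520346; f(z_3) = -2.196228

1.52035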